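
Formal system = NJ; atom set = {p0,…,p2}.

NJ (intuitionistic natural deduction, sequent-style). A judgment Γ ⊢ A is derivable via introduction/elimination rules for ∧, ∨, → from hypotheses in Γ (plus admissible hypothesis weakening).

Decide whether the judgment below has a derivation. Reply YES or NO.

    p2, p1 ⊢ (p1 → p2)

Proof tree:
[→I] p2, p1 ⊢ (p1 → p2)
  [Wk] p2, p1, p1 ⊢ p2
    [Wk] p2, p1 ⊢ p2
      [Ax] p2 ⊢ p2

Result: YES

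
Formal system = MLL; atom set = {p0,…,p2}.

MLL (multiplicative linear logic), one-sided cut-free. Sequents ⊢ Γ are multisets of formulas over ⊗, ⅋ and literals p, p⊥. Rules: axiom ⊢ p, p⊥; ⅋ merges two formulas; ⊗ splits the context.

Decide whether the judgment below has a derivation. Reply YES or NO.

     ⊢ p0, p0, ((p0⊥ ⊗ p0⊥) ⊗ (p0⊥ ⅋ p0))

Derivation trace:
[⊗]  ⊢ p0, p0, ((p0⊥ ⊗ p0⊥) ⊗ (p0⊥ ⅋ p0))
  [⊗]  ⊢ p0, p0, (p0⊥ ⊗ p0⊥)
    [Ax]  ⊢ p0, p0⊥
    [Ax]  ⊢ p0, p0⊥
  [⅋]  ⊢ (p0⊥ ⅋ p0)
    [Ax]  ⊢ p0, p0⊥

Result: YES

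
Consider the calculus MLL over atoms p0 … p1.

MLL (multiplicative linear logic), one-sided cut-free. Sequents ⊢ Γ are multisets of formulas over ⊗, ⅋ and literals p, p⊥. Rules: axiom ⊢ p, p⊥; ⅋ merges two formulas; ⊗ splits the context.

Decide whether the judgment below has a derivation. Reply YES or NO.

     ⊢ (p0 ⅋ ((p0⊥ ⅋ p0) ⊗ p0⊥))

Derivation (root first):
[⅋]  ⊢ (p0 ⅋ ((p0⊥ ⅋ p0) ⊗ p0⊥))
  [⊗]  ⊢ p0, ((p0⊥ ⅋ p0) ⊗ p0⊥)
    [⅋]  ⊢ (p0⊥ ⅋ p0)
      [Ax]  ⊢ p0, p0⊥
    [Ax]  ⊢ p0, p0⊥

Result: YES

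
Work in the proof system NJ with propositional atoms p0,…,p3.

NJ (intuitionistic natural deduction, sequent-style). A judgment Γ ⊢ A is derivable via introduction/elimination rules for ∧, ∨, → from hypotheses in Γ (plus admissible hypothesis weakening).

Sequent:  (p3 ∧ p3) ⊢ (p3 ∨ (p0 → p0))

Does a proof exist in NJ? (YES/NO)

Proof tree:
[∨I₂] (p3 ∧ p3) ⊢ (p3 ∨ (p0 → p0))
  [Wk] (p3 ∧ p3) ⊢ (p0 → p0)
    [→I]  ⊢ (p0 → p0)
      [Ax] p0 ⊢ p0

Result: YES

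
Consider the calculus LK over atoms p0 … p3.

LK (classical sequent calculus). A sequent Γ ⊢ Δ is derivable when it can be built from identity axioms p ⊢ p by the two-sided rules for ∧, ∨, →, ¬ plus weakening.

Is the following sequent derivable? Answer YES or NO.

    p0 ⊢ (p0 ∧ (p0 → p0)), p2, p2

Proof tree:
[WR] p0 ⊢ (p0 ∧ (p0 → p0)), p2, p2
  [WR] p0 ⊢ (p0 ∧ (p0 → p0)), p2
    [∧R] p0 ⊢ (p0 ∧ (p0 → p0))
      [Ax] p0 ⊢ p0
      [→R]  ⊢ (p0 → p0)
        [Ax] p0 ⊢ p0

Result: YES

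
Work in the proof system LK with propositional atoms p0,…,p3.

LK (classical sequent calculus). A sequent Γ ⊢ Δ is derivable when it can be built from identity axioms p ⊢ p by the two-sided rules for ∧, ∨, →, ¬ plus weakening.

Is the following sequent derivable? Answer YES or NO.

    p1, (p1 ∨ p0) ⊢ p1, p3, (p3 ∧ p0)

Derivation (root first):
[∧R] p1, (p1 ∨ p0) ⊢ p1, p3, (p3 ∧ p0)
  [WR] p1 ⊢ p1, p3
    [Ax] p1 ⊢ p1
  [∨L] (p1 ∨ p0) ⊢ p1, p3, p0
    [WR] p1 ⊢ p1, p3
      [Ax] p1 ⊢ p1
    [Ax] p0 ⊢ p0

Result: YES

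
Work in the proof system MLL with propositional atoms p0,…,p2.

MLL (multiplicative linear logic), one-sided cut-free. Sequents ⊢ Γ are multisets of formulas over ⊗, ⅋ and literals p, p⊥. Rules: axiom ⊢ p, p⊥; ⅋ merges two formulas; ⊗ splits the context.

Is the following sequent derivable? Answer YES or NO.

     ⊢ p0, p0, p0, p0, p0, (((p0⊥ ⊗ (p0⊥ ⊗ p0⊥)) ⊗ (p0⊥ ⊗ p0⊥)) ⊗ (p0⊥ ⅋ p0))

Proof tree:
[⊗]  ⊢ p0, p0, p0, p0, p0, (((p0⊥ ⊗ (p0⊥ ⊗ p0⊥)) ⊗ (p0⊥ ⊗ p0⊥)) ⊗ (p0⊥ ⅋ p0))
  [⊗]  ⊢ p0, p0, p0, p0, p0, ((p0⊥ ⊗ (p0⊥ ⊗ p0⊥)) ⊗ (p0⊥ ⊗ p0⊥))
    [⊗]  ⊢ p0, p0, p0, (p0⊥ ⊗ (p0⊥ ⊗ p0⊥))
      [Ax]  ⊢ p0, p0⊥
      [⊗]  ⊢ p0, p0, (p0⊥ ⊗ p0⊥)
        [Ax]  ⊢ p0, p0⊥
        [Ax]  ⊢ p0, p0⊥
    [⊗]  ⊢ p0, p0, (p0⊥ ⊗ p0⊥)
      [Ax]  ⊢ p0, p0⊥
      [Ax]  ⊢ p0, p0⊥
  [⅋]  ⊢ (p0⊥ ⅋ p0)
    [Ax]  ⊢ p0, p0⊥

Result: YES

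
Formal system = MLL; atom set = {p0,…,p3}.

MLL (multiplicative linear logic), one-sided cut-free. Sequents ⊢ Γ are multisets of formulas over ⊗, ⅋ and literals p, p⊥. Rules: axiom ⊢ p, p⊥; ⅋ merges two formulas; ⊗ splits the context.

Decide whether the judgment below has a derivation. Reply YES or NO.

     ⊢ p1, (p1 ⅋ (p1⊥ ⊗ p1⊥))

Derivation trace:
[⅋]  ⊢ p1, (p1 ⅋ (p1⊥ ⊗ p1⊥))
  [⊗]  ⊢ p1, p1, (p1⊥ ⊗ p1⊥)
    [Ax]  ⊢ p1, p1⊥
    [Ax]  ⊢ p1, p1⊥

Result: YES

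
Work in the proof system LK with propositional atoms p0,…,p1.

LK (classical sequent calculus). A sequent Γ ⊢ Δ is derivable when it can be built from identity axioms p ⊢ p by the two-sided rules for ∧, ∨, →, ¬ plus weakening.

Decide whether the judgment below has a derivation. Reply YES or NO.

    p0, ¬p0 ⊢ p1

Derivation trace:
[WR] p0, ¬p0 ⊢ p1
  [¬L] p0, ¬p0 ⊢ 
    [Ax] p0 ⊢ p0

Result: YES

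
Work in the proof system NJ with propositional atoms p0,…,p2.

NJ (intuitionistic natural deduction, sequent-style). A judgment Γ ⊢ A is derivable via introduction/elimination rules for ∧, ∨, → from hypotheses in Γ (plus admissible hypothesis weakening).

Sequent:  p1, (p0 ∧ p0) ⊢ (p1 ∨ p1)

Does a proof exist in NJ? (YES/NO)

Derivation trace:
[Wk] p1, (p0 ∧ p0) ⊢ (p1 ∨ p1)
  [∨I₁] p1 ⊢ (p1 ∨ p1)
    [Ax] p1 ⊢ p1

Result: YES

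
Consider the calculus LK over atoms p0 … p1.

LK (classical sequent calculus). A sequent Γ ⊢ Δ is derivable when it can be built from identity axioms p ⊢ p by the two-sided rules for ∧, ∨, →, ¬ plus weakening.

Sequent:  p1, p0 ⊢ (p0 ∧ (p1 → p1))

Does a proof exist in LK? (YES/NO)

Proof tree:
[∧R] p1, p0 ⊢ (p0 ∧ (p1 → p1))
  [WL] p0, p0, p1 ⊢ p0
    [WL] p0, p0 ⊢ p0
      [Ax] p0 ⊢ p0
  [→R]  ⊢ (p1 → p1)
    [Ax] p1 ⊢ p1

Result: YES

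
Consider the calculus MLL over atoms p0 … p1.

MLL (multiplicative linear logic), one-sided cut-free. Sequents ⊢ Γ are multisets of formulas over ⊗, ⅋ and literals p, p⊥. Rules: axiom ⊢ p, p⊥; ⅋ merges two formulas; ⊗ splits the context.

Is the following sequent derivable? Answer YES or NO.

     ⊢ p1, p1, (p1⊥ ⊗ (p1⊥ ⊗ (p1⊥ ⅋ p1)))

Derivation (root first):
[⊗]  ⊢ p1, p1, (p1⊥ ⊗ (p1⊥ ⊗ (p1⊥ ⅋ p1)))
  [Ax]  ⊢ p1, p1⊥
  [⊗]  ⊢ p1, (p1⊥ ⊗ (p1⊥ ⅋ p1))
    [Ax]  ⊢ p1, p1⊥
    [⅋]  ⊢ (p1⊥ ⅋ p1)
      [Ax]  ⊢ p1, p1⊥

Result: YES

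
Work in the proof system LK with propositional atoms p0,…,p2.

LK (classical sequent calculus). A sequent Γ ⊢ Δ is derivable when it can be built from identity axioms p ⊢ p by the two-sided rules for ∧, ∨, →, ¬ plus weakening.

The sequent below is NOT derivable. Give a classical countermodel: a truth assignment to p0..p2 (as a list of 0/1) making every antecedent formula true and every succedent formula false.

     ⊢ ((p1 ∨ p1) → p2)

Search for a countermodel by truth-table:
  v=000: Γ:[] Δ:[((p1 ∨ p1) → p2)=T] refutes=False
  v=001: Γ:[] Δ:[((p1 ∨ p1) → p2)=T] refutes=False
  v=010: Γ:[] Δ:[((p1 ∨ p1) → p2)=F] refutes=True  ← countermodel

Result: [0, 1, 0]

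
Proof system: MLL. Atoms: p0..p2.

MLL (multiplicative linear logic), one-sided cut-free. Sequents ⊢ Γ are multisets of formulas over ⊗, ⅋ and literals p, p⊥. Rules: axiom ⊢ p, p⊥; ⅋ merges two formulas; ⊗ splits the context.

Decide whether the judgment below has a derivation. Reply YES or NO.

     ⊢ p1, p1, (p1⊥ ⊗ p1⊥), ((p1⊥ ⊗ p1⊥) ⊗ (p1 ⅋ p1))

Proof tree:
[⊗]  ⊢ p1, p1, (p1⊥ ⊗ p1⊥), ((p1⊥ ⊗ p1⊥) ⊗ (p1 ⅋ p1))
  [⊗]  ⊢ p1, p1, (p1⊥ ⊗ p1⊥)
    [Ax]  ⊢ p1, p1⊥
    [Ax]  ⊢ p1, p1⊥
  [⅋]  ⊢ (p1⊥ ⊗ p1⊥), (p1 ⅋ p1)
    [⊗]  ⊢ p1, p1, (p1⊥ ⊗ p1⊥)
      [Ax]  ⊢ p1, p1⊥
      [Ax]  ⊢ p1, p1⊥

Result: YES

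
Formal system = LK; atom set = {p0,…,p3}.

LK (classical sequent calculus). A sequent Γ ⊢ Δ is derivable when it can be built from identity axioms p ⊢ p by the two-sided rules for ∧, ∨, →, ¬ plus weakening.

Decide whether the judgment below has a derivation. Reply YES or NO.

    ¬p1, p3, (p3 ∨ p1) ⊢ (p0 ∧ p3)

Search for a countermodel by truth-table:
  v=0000: Γ:[¬p1=T, p3=F, (p3 ∨ p1)=F] Δ:[(p0 ∧ p3)=F] refutes=False
  v=0001: Γ:[¬p1=T, p3=T, (p3 ∨ p1)=T] Δ:[(p0 ∧ p3)=F] refutes=True  ← countermodel

Result: NO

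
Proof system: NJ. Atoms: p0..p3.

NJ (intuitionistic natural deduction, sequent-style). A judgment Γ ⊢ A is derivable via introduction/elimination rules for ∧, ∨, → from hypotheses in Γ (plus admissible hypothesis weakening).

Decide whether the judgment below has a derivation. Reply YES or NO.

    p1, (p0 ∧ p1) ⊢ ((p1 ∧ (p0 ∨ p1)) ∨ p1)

Proof tree:
[∨I₁] p1, (p0 ∧ p1) ⊢ ((p1 ∧ (p0 ∨ p1)) ∨ p1)
  [∧I] p1, (p0 ∧ p1) ⊢ (p1 ∧ (p0 ∨ p1))
    [Wk] p1, (p0 ∧ p1) ⊢ p1
      [Ax] p1 ⊢ p1
    [∨I₂] p1 ⊢ (p0 ∨ p1)
      [Ax] p1 ⊢ p1

Result: YES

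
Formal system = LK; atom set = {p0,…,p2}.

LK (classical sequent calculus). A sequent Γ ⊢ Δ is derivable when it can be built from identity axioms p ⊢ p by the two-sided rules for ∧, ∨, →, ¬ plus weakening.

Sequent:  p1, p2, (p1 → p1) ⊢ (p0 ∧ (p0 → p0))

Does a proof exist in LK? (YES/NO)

Enumerate valuations to refute Γ ⊢ Δ:
  v=000: Γ:[p1=F, p2=F, (p1 → p1)=T] Δ:[(p0 ∧ (p0 → p0))=F] refutes=False
  v=001: Γ:[p1=F, p2=T, (p1 → p1)=T] Δ:[(p0 ∧ (p0 → p0))=F] refutes=False
  v=010: Γ:[p1=T, p2=F, (p1 → p1)=T] Δ:[(p0 ∧ (p0 → p0))=F] refutes=False
  v=011: Γ:[p1=T, p2=T, (p1 → p1)=T] Δ:[(p0 ∧ (p0 → p0))=F] refutes=True  ← countermodel

Result: NO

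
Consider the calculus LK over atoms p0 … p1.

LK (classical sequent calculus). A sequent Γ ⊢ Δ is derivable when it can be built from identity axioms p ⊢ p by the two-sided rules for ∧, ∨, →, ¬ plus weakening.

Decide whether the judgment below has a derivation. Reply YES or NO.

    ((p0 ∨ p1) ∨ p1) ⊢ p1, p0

Proof tree:
[∨L] ((p0 ∨ p1) ∨ p1) ⊢ p1, p0
  [∨L] (p0 ∨ p1) ⊢ p1, p0
    [Ax] p0 ⊢ p0
    [WR] p1 ⊢ p1, p1
      [Ax] p1 ⊢ p1
  [Ax] p1 ⊢ p1

Result: YES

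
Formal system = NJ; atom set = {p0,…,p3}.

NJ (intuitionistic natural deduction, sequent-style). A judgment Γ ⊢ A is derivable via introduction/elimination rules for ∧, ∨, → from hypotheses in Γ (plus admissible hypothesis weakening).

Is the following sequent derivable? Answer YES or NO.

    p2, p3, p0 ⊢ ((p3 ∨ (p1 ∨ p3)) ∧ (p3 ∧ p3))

Derivation trace:
[∧I] p2, p3, p0 ⊢ ((p3 ∨ (p1 ∨ p3)) ∧ (p3 ∧ p3))
  [Wk] p3, p0 ⊢ (p3 ∨ (p1 ∨ p3))
    [∨I₂] p3 ⊢ (p3 ∨ (p1 ∨ p3))
      [∨I₂] p3 ⊢ (p1 ∨ p3)
        [Ax] p3 ⊢ p3
  [∧I] p2, p3 ⊢ (p3 ∧ p3)
    [Wk] p3, p2 ⊢ p3
      [Ax] p3 ⊢ p3
    [Wk] p3, p2 ⊢ p3
      [Ax] p3 ⊢ p3

Result: YES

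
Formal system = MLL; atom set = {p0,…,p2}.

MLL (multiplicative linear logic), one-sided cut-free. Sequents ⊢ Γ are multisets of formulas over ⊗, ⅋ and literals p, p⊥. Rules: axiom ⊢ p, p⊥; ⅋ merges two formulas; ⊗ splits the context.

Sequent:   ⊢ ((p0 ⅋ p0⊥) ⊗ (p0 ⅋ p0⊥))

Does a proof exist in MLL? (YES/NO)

Derivation trace:
[⊗]  ⊢ ((p0 ⅋ p0⊥) ⊗ (p0 ⅋ p0⊥))
  [⅋]  ⊢ (p0 ⅋ p0⊥)
    [Ax]  ⊢ p0, p0⊥
  [⅋]  ⊢ (p0 ⅋ p0⊥)
    [Ax]  ⊢ p0, p0⊥

Result: YES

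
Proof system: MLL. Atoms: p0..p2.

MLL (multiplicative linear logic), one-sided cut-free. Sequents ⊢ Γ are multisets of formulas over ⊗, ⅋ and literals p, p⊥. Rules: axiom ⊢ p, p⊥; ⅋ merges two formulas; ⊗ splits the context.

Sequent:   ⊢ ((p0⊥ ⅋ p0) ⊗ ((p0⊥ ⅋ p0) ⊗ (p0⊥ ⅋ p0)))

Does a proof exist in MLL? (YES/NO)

Proof tree:
[⊗]  ⊢ ((p0⊥ ⅋ p0) ⊗ ((p0⊥ ⅋ p0) ⊗ (p0⊥ ⅋ p0)))
  [⅋]  ⊢ (p0⊥ ⅋ p0)
    [Ax]  ⊢ p0, p0⊥
  [⊗]  ⊢ ((p0⊥ ⅋ p0) ⊗ (p0⊥ ⅋ p0))
    [⅋]  ⊢ (p0⊥ ⅋ p0)
      [Ax]  ⊢ p0, p0⊥
    [⅋]  ⊢ (p0⊥ ⅋ p0)
      [Ax]  ⊢ p0, p0⊥

Result: YES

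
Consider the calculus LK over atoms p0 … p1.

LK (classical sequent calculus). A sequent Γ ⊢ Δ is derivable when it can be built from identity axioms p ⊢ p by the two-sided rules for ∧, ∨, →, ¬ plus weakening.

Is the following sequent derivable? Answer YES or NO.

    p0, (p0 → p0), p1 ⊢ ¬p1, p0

Proof tree:
[WL] p0, (p0 → p0), p1 ⊢ ¬p1, p0
  [→L] p0, (p0 → p0) ⊢ ¬p1, p0
    [Ax] p0 ⊢ p0
    [¬R] p0 ⊢ p0, ¬p1
      [WL] p0, p1 ⊢ p0
        [Ax] p0 ⊢ p0

Result: YES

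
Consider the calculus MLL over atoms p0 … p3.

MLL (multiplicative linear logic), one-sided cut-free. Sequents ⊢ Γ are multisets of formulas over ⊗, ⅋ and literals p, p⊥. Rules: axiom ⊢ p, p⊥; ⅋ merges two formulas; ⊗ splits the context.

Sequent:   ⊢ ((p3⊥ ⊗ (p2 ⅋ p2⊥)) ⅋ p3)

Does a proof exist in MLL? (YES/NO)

Derivation (root first):
[⅋]  ⊢ ((p3⊥ ⊗ (p2 ⅋ p2⊥)) ⅋ p3)
  [⊗]  ⊢ p3, (p3⊥ ⊗ (p2 ⅋ p2⊥))
    [Ax]  ⊢ p3, p3⊥
    [⅋]  ⊢ (p2 ⅋ p2⊥)
      [Ax]  ⊢ p2, p2⊥

Result: YES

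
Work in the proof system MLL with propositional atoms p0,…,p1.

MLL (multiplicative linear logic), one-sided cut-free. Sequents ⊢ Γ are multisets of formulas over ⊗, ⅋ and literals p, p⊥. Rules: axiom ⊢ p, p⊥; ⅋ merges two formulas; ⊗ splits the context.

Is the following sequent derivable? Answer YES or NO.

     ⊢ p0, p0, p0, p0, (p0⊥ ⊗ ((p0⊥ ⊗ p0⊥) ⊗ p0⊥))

Proof tree:
[⊗]  ⊢ p0, p0, p0, p0, (p0⊥ ⊗ ((p0⊥ ⊗ p0⊥) ⊗ p0⊥))
  [Ax]  ⊢ p0, p0⊥
  [⊗]  ⊢ p0, p0, p0, ((p0⊥ ⊗ p0⊥) ⊗ p0⊥)
    [⊗]  ⊢ p0, p0, (p0⊥ ⊗ p0⊥)
      [Ax]  ⊢ p0, p0⊥
      [Ax]  ⊢ p0, p0⊥
    [Ax]  ⊢ p0, p0⊥

Result: YES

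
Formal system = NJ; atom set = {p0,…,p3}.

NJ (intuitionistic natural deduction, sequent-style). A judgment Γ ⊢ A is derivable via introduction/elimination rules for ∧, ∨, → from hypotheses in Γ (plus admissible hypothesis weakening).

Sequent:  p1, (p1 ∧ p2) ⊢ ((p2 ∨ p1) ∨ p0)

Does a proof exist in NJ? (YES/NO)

Derivation trace:
[∨I₁] p1, (p1 ∧ p2) ⊢ ((p2 ∨ p1) ∨ p0)
  [∨I₂] p1, (p1 ∧ p2) ⊢ (p2 ∨ p1)
    [Wk] p1, (p1 ∧ p2) ⊢ p1
      [Ax] p1 ⊢ p1

Result: YES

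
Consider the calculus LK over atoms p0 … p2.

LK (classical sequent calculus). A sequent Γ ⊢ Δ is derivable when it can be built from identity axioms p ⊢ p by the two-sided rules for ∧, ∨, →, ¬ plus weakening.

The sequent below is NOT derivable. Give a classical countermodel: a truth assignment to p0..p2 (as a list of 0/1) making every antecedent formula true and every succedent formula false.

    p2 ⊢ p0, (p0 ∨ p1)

Enumerate valuations to refute Γ ⊢ Δ:
  v=000: Γ:[p2=F] Δ:[p0=F, (p0 ∨ p1)=F] refutes=False
  v=001: Γ:[p2=T] Δ:[p0=F, (p0 ∨ p1)=F] refutes=True  ← countermodel

Result: [0, 0, 1]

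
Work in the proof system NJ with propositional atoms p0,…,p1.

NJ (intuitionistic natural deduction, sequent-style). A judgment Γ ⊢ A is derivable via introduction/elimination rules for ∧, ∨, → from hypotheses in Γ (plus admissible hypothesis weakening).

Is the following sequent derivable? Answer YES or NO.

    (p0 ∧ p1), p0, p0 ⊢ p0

Derivation (root first):
[Wk] (p0 ∧ p1), p0, p0 ⊢ p0
  [→E] (p0 ∧ p1), p0 ⊢ p0
    [→I]  ⊢ (p0 → p0)
      [Ax] p0 ⊢ p0
    [Wk] p0, (p0 ∧ p1) ⊢ p0
      [Ax] p0 ⊢ p0

Result: YES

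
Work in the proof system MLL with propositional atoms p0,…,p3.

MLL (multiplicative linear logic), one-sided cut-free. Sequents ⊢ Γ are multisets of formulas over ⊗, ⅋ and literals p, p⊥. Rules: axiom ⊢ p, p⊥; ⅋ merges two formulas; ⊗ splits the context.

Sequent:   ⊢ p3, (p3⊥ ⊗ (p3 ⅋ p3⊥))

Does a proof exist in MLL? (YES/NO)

Proof tree:
[⊗]  ⊢ p3, (p3⊥ ⊗ (p3 ⅋ p3⊥))
  [Ax]  ⊢ p3, p3⊥
  [⅋]  ⊢ (p3 ⅋ p3⊥)
    [Ax]  ⊢ p3, p3⊥

Result: YES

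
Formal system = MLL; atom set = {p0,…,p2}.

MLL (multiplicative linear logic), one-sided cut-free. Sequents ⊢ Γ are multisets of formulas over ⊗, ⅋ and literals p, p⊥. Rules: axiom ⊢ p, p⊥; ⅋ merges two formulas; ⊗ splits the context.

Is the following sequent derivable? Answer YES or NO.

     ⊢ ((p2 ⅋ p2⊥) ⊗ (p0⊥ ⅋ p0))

Derivation (root first):
[⊗]  ⊢ ((p2 ⅋ p2⊥) ⊗ (p0⊥ ⅋ p0))
  [⅋]  ⊢ (p2 ⅋ p2⊥)
    [Ax]  ⊢ p2, p2⊥
  [⅋]  ⊢ (p0⊥ ⅋ p0)
    [Ax]  ⊢ p0, p0⊥

Result: YES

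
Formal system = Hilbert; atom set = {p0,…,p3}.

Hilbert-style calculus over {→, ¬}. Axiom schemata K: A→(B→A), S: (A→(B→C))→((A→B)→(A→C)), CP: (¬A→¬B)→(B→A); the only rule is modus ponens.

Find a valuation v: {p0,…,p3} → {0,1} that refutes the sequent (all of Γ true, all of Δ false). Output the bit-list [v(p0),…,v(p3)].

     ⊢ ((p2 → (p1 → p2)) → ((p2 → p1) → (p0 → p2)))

Search for a countermodel by truth-table:
  v=0000: Γ:[] Δ:[((p2 → (p1 → p2)) → ((p2 → p1) → (p0 → p2)))=T] refutes=False
  v=0001: Γ:[] Δ:[((p2 → (p1 → p2)) → ((p2 → p1) → (p0 → p2)))=T] refutes=False
  v=0010: Γ:[] Δ:[((p2 → (p1 → p2)) → ((p2 → p1) → (p0 → p2)))=T] refutes=False
  v=0011: Γ:[] Δ:[((p2 → (p1 → p2)) → ((p2 → p1) → (p0 → p2)))=T] refutes=False
  v=0100: Γ:[] Δ:[((p2 → (p1 → p2)) → ((p2 → p1) → (p0 → p2)))=T] refutes=False
  v=0101: Γ:[] Δ:[((p2 → (p1 → p2)) → ((p2 → p1) → (p0 → p2)))=T] refutes=False
  v=0110: Γ:[] Δ:[((p2 → (p1 → p2)) → ((p2 → p1) → (p0 → p2)))=T] refutes=False
  v=0111: Γ:[] Δ:[((p2 → (p1 → p2)) → ((p2 → p1) → (p0 → p2)))=T] refutes=False
  v=1000: Γ:[] Δ:[((p2 → (p1 → p2)) → ((p2 → p1) → (p0 → p2)))=F] refutes=True  ← countermodel

Result: [1, 0, 0, 0]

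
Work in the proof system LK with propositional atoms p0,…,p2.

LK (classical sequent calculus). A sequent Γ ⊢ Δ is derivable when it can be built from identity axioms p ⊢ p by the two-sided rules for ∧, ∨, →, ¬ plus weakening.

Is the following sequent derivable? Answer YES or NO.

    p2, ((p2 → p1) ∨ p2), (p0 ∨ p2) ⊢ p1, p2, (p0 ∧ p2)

Derivation trace:
[∨L] p2, ((p2 → p1) ∨ p2), (p0 ∨ p2) ⊢ p1, p2, (p0 ∧ p2)
  [∧R] p2, ((p2 → p1) ∨ p2), p0 ⊢ p1, (p0 ∧ p2)
    [Ax] p0 ⊢ p0
    [∨L] p2, ((p2 → p1) ∨ p2) ⊢ p1, p2
      [→L] p2, (p2 → p1) ⊢ p1
        [Ax] p2 ⊢ p2
        [Ax] p1 ⊢ p1
      [Ax] p2 ⊢ p2
  [Ax] p2 ⊢ p2

Result: YES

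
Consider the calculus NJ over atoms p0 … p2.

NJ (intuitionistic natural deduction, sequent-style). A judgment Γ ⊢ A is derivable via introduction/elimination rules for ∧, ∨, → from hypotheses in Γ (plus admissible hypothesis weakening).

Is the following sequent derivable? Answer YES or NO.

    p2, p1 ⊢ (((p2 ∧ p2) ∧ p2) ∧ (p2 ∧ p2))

Derivation trace:
[Wk] p2, p1 ⊢ (((p2 ∧ p2) ∧ p2) ∧ (p2 ∧ p2))
  [∧I] p2 ⊢ (((p2 ∧ p2) ∧ p2) ∧ (p2 ∧ p2))
    [∧I] p2 ⊢ ((p2 ∧ p2) ∧ p2)
      [∧I] p2 ⊢ (p2 ∧ p2)
        [Ax] p2 ⊢ p2
        [Ax] p2 ⊢ p2
      [Ax] p2 ⊢ p2
    [∧I] p2 ⊢ (p2 ∧ p2)
      [Ax] p2 ⊢ p2
      [Ax] p2 ⊢ p2

Result: YES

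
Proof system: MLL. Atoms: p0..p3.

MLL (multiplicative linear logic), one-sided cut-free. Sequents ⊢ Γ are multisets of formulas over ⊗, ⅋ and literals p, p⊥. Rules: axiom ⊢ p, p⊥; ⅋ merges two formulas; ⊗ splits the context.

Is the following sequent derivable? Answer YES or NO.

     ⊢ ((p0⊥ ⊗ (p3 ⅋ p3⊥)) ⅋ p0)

Proof tree:
[⅋]  ⊢ ((p0⊥ ⊗ (p3 ⅋ p3⊥)) ⅋ p0)
  [⊗]  ⊢ p0, (p0⊥ ⊗ (p3 ⅋ p3⊥))
    [Ax]  ⊢ p0, p0⊥
    [⅋]  ⊢ (p3 ⅋ p3⊥)
      [Ax]  ⊢ p3, p3⊥

Result: YES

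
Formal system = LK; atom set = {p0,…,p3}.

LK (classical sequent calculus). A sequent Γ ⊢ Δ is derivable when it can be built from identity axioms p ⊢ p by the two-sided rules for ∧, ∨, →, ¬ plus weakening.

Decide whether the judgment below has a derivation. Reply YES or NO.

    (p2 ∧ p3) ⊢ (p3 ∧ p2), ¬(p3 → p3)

Derivation (root first):
[∧L] (p2 ∧ p3) ⊢ (p3 ∧ p2), ¬(p3 → p3)
  [¬R] p2, p3 ⊢ (p3 ∧ p2), ¬(p3 → p3)
    [→L] p2, p3, (p3 → p3) ⊢ (p3 ∧ p2)
      [Ax] p3 ⊢ p3
      [∧R] p2, p3 ⊢ (p3 ∧ p2)
        [Ax] p3 ⊢ p3
        [Ax] p2 ⊢ p2

Result: YES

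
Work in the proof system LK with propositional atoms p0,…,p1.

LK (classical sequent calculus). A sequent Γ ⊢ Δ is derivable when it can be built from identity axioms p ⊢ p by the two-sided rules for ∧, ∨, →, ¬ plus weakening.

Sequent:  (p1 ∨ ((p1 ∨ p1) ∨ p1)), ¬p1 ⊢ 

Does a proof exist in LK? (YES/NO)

Derivation (root first):
[¬L] (p1 ∨ ((p1 ∨ p1) ∨ p1)), ¬p1 ⊢ 
  [∨L] (p1 ∨ ((p1 ∨ p1) ∨ p1)) ⊢ p1
    [Ax] p1 ⊢ p1
    [∨L] ((p1 ∨ p1) ∨ p1) ⊢ p1
      [∨L] (p1 ∨ p1) ⊢ p1
        [Ax] p1 ⊢ p1
        [Ax] p1 ⊢ p1
      [Ax] p1 ⊢ p1

Result: YES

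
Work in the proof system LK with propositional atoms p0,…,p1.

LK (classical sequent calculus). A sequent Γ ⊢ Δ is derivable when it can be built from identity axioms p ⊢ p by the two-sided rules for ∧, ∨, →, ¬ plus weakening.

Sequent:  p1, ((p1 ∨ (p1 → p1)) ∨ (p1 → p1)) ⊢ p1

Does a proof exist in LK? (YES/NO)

Derivation (root first):
[∨L] p1, ((p1 ∨ (p1 → p1)) ∨ (p1 → p1)) ⊢ p1
  [∨L] p1, (p1 ∨ (p1 → p1)) ⊢ p1
    [Ax] p1 ⊢ p1
    [→L] p1, (p1 → p1) ⊢ p1
      [Ax] p1 ⊢ p1
      [Ax] p1 ⊢ p1
  [→L] p1, (p1 → p1) ⊢ p1
    [Ax] p1 ⊢ p1
    [Ax] p1 ⊢ p1

Result: YES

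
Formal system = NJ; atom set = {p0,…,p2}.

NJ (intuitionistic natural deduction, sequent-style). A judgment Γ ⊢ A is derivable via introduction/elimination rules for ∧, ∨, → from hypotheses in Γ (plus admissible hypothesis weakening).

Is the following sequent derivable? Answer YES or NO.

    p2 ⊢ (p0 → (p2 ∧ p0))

Derivation trace:
[→I] p2 ⊢ (p0 → (p2 ∧ p0))
  [∧I] p2, p0 ⊢ (p2 ∧ p0)
    [Ax] p2 ⊢ p2
    [Ax] p0 ⊢ p0

Result: YES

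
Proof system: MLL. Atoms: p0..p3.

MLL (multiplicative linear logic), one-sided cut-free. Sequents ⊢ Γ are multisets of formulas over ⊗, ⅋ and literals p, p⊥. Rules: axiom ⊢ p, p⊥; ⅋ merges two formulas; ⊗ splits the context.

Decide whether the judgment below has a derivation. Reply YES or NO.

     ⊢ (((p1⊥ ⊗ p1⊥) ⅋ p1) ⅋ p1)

Proof tree:
[⅋]  ⊢ (((p1⊥ ⊗ p1⊥) ⅋ p1) ⅋ p1)
  [⅋]  ⊢ p1, ((p1⊥ ⊗ p1⊥) ⅋ p1)
    [⊗]  ⊢ p1, p1, (p1⊥ ⊗ p1⊥)
      [Ax]  ⊢ p1, p1⊥
      [Ax]  ⊢ p1, p1⊥

Result: YES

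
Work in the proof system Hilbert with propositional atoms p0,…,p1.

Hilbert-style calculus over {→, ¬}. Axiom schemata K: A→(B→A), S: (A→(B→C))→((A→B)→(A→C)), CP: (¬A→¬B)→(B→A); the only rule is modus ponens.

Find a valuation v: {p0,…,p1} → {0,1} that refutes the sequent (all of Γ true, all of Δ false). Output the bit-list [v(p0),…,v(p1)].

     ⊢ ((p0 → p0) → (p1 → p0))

Truth-table refutation:
  v=00: Γ:[] Δ:[((p0 → p0) → (p1 → p0))=T] refutes=False
  v=01: Γ:[] Δ:[((p0 → p0) → (p1 → p0))=F] refutes=True  ← countermodel

Result: [0, 1]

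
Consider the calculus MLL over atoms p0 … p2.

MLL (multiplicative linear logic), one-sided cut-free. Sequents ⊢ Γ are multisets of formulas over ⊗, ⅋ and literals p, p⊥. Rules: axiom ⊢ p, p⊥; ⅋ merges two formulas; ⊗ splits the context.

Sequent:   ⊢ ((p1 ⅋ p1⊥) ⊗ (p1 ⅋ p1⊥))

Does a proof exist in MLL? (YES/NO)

Derivation trace:
[⊗]  ⊢ ((p1 ⅋ p1⊥) ⊗ (p1 ⅋ p1⊥))
  [⅋]  ⊢ (p1 ⅋ p1⊥)
    [Ax]  ⊢ p1, p1⊥
  [⅋]  ⊢ (p1 ⅋ p1⊥)
    [Ax]  ⊢ p1, p1⊥

Result: YES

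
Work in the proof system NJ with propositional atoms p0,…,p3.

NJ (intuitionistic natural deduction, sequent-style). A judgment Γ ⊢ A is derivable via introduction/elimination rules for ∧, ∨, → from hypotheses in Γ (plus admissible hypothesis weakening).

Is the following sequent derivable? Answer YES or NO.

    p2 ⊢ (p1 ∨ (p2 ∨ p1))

Derivation (root first):
[∨I₂] p2 ⊢ (p1 ∨ (p2 ∨ p1))
  [∨I₁] p2 ⊢ (p2 ∨ p1)
    [Ax] p2 ⊢ p2

Result: YES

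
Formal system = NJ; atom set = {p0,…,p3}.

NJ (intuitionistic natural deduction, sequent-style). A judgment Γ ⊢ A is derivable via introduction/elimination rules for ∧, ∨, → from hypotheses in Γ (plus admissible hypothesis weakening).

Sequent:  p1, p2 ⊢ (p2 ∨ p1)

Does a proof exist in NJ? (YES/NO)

Derivation (root first):
[Wk] p1, p2 ⊢ (p2 ∨ p1)
  [∨I₂] p1 ⊢ (p2 ∨ p1)
    [Ax] p1 ⊢ p1

Result: YES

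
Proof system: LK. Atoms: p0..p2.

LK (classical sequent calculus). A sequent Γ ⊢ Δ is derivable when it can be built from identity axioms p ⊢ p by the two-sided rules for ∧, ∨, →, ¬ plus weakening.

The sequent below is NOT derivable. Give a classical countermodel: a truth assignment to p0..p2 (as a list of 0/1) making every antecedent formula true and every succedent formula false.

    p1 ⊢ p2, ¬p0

Truth-table refutation:
  v=000: Γ:[p1=F] Δ:[p2=F, ¬p0=T] refutes=False
  v=001: Γ:[p1=F] Δ:[p2=T, ¬p0=T] refutes=False
  v=010: Γ:[p1=T] Δ:[p2=F, ¬p0=T] refutes=False
  v=011: Γ:[p1=T] Δ:[p2=T, ¬p0=T] refutes=False
  v=100: Γ:[p1=F] Δ:[p2=F, ¬p0=F] refutes=False
  v=101: Γ:[p1=F] Δ:[p2=T, ¬p0=F] refutes=False
  v=110: Γ:[p1=T] Δ:[p2=F, ¬p0=F] refutes=True  ← countermodel

Result: [1, 1, 0]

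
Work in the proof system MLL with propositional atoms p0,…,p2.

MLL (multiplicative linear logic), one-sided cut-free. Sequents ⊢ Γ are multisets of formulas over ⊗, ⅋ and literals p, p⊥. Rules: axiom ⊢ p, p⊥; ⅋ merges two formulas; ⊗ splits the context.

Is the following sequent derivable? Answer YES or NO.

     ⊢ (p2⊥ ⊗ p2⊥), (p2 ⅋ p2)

Proof tree:
[⅋]  ⊢ (p2⊥ ⊗ p2⊥), (p2 ⅋ p2)
  [⊗]  ⊢ p2, p2, (p2⊥ ⊗ p2⊥)
    [Ax]  ⊢ p2, p2⊥
    [Ax]  ⊢ p2, p2⊥

Result: YES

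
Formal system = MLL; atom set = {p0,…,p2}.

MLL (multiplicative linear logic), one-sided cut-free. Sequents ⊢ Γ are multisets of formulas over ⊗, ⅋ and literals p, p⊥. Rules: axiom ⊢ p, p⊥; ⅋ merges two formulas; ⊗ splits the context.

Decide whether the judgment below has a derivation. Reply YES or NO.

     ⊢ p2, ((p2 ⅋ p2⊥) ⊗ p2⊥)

Proof tree:
[⊗]  ⊢ p2, ((p2 ⅋ p2⊥) ⊗ p2⊥)
  [⅋]  ⊢ (p2 ⅋ p2⊥)
    [Ax]  ⊢ p2, p2⊥
  [Ax]  ⊢ p2, p2⊥

Result: YES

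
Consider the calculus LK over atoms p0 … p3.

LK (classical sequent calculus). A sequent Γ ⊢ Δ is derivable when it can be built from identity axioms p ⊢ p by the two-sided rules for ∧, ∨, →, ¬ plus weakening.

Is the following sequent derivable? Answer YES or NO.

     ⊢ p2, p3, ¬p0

Truth-table refutation:
  v=0000: Γ:[] Δ:[p2=F, p3=F, ¬p0=T] refutes=False
  v=0001: Γ:[] Δ:[p2=F, p3=T, ¬p0=T] refutes=False
  v=0010: Γ:[] Δ:[p2=T, p3=F, ¬p0=T] refutes=False
  v=0011: Γ:[] Δ:[p2=T, p3=T, ¬p0=T] refutes=False
  v=0100: Γ:[] Δ:[p2=F, p3=F, ¬p0=T] refutes=False
  v=0101: Γ:[] Δ:[p2=F, p3=T, ¬p0=T] refutes=False
  v=0110: Γ:[] Δ:[p2=T, p3=F, ¬p0=T] refutes=False
  v=0111: Γ:[] Δ:[p2=T, p3=T, ¬p0=T] refutes=False
  v=1000: Γ:[] Δ:[p2=F, p3=F, ¬p0=F] refutes=True  ← countermodel

Result: NO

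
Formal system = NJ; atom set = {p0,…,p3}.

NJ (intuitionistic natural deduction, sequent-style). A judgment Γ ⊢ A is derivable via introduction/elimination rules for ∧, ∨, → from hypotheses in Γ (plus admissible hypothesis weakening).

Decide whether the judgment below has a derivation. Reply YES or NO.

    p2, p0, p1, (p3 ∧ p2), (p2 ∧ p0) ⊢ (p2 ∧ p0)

Derivation (root first):
[Wk] p2, p0, p1, (p3 ∧ p2), (p2 ∧ p0) ⊢ (p2 ∧ p0)
  [Wk] p2, p0, p1, (p3 ∧ p2) ⊢ (p2 ∧ p0)
    [Wk] p2, p0, p1 ⊢ (p2 ∧ p0)
      [∧I] p2, p0 ⊢ (p2 ∧ p0)
        [Ax] p2 ⊢ p2
        [Ax] p0 ⊢ p0

Result: YES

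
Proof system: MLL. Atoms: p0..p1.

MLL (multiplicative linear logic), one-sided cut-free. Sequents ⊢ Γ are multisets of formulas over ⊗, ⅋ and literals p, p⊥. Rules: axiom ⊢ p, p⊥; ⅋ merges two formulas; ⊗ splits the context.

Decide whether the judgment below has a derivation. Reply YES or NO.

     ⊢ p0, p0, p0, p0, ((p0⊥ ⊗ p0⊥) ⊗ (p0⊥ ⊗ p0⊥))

Derivation trace:
[⊗]  ⊢ p0, p0, p0, p0, ((p0⊥ ⊗ p0⊥) ⊗ (p0⊥ ⊗ p0⊥))
  [⊗]  ⊢ p0, p0, (p0⊥ ⊗ p0⊥)
    [Ax]  ⊢ p0, p0⊥
    [Ax]  ⊢ p0, p0⊥
  [⊗]  ⊢ p0, p0, (p0⊥ ⊗ p0⊥)
    [Ax]  ⊢ p0, p0⊥
    [Ax]  ⊢ p0, p0⊥

Result: YES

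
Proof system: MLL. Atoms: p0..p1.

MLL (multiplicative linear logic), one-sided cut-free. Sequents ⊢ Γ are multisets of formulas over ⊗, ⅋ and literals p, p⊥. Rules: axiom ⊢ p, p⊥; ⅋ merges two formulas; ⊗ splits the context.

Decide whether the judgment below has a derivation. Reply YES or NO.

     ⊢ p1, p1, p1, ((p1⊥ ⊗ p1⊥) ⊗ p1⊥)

Derivation (root first):
[⊗]  ⊢ p1, p1, p1, ((p1⊥ ⊗ p1⊥) ⊗ p1⊥)
  [⊗]  ⊢ p1, p1, (p1⊥ ⊗ p1⊥)
    [Ax]  ⊢ p1, p1⊥
    [Ax]  ⊢ p1, p1⊥
  [Ax]  ⊢ p1, p1⊥

Result: YES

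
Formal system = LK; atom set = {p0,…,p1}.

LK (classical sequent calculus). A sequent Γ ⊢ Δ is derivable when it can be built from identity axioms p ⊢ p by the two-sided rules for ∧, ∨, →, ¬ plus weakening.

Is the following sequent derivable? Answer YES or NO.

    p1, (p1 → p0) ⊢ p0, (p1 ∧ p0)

Derivation trace:
[∧R] p1, (p1 → p0) ⊢ p0, (p1 ∧ p0)
  [Ax] p1 ⊢ p1
  [WR] p1, (p1 → p0) ⊢ p0, p0
    [→L] p1, (p1 → p0) ⊢ p0
      [Ax] p1 ⊢ p1
      [Ax] p0 ⊢ p0

Result: YES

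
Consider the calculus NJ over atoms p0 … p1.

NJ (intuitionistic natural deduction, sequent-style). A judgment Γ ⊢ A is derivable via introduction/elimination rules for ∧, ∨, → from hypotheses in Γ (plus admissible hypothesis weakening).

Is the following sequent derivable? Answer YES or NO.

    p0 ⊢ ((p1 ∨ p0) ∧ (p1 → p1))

Proof tree:
[∧I] p0 ⊢ ((p1 ∨ p0) ∧ (p1 → p1))
  [∨I₂] p0 ⊢ (p1 ∨ p0)
    [Ax] p0 ⊢ p0
  [→I]  ⊢ (p1 → p1)
    [Ax] p1 ⊢ p1

Result: YES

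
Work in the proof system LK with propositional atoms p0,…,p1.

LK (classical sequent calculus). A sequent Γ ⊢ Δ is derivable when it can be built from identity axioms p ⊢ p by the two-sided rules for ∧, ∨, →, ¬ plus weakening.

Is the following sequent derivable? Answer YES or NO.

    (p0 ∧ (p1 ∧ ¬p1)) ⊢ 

Derivation (root first):
[∧L] (p0 ∧ (p1 ∧ ¬p1)) ⊢ 
  [WL] (p1 ∧ ¬p1), p0 ⊢ 
    [∧L] (p1 ∧ ¬p1) ⊢ 
      [¬L] p1, ¬p1 ⊢ 
        [Ax] p1 ⊢ p1

Result: YES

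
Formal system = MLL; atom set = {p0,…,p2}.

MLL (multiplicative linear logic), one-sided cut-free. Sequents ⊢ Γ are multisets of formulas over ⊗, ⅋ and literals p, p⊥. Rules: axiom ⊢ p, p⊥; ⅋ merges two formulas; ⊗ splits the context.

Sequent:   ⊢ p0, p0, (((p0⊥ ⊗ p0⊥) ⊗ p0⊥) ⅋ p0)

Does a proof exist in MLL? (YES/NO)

Proof tree:
[⅋]  ⊢ p0, p0, (((p0⊥ ⊗ p0⊥) ⊗ p0⊥) ⅋ p0)
  [⊗]  ⊢ p0, p0, p0, ((p0⊥ ⊗ p0⊥) ⊗ p0⊥)
    [⊗]  ⊢ p0, p0, (p0⊥ ⊗ p0⊥)
      [Ax]  ⊢ p0, p0⊥
      [Ax]  ⊢ p0, p0⊥
    [Ax]  ⊢ p0, p0⊥

Result: YES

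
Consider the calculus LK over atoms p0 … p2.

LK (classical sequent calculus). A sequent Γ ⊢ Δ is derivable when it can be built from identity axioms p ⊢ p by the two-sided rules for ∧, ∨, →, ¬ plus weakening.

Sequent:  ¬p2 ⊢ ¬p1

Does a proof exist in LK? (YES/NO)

Search for a countermodel by truth-table:
  v=000: Γ:[¬p2=T] Δ:[¬p1=T] refutes=False
  v=001: Γ:[¬p2=F] Δ:[¬p1=T] refutes=False
  v=010: Γ:[¬p2=T] Δ:[¬p1=F] refutes=True  ← countermodel

Result: NO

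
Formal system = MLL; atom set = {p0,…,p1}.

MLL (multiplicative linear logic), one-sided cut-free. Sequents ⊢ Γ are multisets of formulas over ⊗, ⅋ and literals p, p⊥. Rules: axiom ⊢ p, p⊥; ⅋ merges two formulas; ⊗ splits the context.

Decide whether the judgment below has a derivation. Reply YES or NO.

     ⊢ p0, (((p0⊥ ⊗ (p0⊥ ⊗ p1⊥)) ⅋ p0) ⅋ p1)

Derivation trace:
[⅋]  ⊢ p0, (((p0⊥ ⊗ (p0⊥ ⊗ p1⊥)) ⅋ p0) ⅋ p1)
  [⅋]  ⊢ p0, p1, ((p0⊥ ⊗ (p0⊥ ⊗ p1⊥)) ⅋ p0)
    [⊗]  ⊢ p0, p0, p1, (p0⊥ ⊗ (p0⊥ ⊗ p1⊥))
      [Ax]  ⊢ p0, p0⊥
      [⊗]  ⊢ p0, p1, (p0⊥ ⊗ p1⊥)
        [Ax]  ⊢ p0, p0⊥
        [Ax]  ⊢ p1, p1⊥

Result: YES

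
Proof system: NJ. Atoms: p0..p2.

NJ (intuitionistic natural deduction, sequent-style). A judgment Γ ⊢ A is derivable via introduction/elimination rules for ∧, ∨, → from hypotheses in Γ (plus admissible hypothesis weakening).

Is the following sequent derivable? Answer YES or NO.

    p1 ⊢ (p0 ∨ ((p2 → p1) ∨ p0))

Derivation trace:
[∨I₂] p1 ⊢ (p0 ∨ ((p2 → p1) ∨ p0))
  [∨I₁] p1 ⊢ ((p2 → p1) ∨ p0)
    [→I] p1 ⊢ (p2 → p1)
      [Wk] p1, p2 ⊢ p1
        [Ax] p1 ⊢ p1

Result: YES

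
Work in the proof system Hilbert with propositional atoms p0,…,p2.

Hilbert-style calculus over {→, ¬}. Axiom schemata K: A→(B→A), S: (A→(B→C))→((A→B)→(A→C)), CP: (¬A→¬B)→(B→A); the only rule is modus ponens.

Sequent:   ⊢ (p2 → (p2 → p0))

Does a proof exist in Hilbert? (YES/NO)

Enumerate valuations to refute Γ ⊢ Δ:
  v=000: Γ:[] Δ:[(p2 → (p2 → p0))=T] refutes=False
  v=001: Γ:[] Δ:[(p2 → (p2 → p0))=F] refutes=True  ← countermodel

Result: NO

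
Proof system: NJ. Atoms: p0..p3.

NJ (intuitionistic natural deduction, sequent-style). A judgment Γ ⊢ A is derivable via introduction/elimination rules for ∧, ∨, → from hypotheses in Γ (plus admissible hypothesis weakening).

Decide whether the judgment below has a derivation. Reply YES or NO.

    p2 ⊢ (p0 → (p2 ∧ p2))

Derivation trace:
[→I] p2 ⊢ (p0 → (p2 ∧ p2))
  [∧I] p2, p0 ⊢ (p2 ∧ p2)
    [Ax] p2 ⊢ p2
    [Wk] p2, p0 ⊢ p2
      [Ax] p2 ⊢ p2

Result: YES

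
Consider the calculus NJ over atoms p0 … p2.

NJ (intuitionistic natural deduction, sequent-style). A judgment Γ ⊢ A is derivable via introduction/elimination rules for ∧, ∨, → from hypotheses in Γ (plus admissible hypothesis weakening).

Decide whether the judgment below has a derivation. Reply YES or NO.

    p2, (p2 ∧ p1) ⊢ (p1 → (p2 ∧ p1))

Proof tree:
[→I] p2, (p2 ∧ p1) ⊢ (p1 → (p2 ∧ p1))
  [∧I] p1, p2, (p2 ∧ p1) ⊢ (p2 ∧ p1)
    [Ax] p2 ⊢ p2
    [Wk] p1, (p2 ∧ p1) ⊢ p1
      [Ax] p1 ⊢ p1

Result: YES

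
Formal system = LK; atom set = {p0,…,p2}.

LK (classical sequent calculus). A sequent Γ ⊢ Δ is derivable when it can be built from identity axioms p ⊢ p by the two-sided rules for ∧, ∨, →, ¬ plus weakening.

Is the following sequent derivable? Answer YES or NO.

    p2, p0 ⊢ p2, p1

Proof tree:
[WR] p2, p0 ⊢ p2, p1
  [WL] p2, p0 ⊢ p2
    [Ax] p2 ⊢ p2

Result: YES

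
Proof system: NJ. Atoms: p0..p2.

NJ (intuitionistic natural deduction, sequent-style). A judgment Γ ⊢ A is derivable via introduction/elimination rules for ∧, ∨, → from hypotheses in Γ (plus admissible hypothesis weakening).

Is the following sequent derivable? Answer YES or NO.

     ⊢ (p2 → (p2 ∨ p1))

Derivation (root first):
[→I]  ⊢ (p2 → (p2 ∨ p1))
  [∨I₁] p2 ⊢ (p2 ∨ p1)
    [Ax] p2 ⊢ p2

Result: YES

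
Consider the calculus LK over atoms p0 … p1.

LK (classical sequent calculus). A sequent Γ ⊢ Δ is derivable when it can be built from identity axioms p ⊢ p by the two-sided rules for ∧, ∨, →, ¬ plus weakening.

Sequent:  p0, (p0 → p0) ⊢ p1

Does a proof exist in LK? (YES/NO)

Search for a countermodel by truth-table:
  v=00: Γ:[p0=F, (p0 → p0)=T] Δ:[p1=F] refutes=False
  v=01: Γ:[p0=F, (p0 → p0)=T] Δ:[p1=T] refutes=False
  v=10: Γ:[p0=T, (p0 → p0)=T] Δ:[p1=F] refutes=True  ← countermodel

Result: NO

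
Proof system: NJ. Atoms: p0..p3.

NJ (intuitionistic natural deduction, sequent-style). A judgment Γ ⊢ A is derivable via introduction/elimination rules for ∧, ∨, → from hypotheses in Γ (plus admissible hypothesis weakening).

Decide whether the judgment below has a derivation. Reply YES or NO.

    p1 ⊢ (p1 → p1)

Derivation trace:
[→E] p1 ⊢ (p1 → p1)
  [→I]  ⊢ (p1 → (p1 → p1))
    [Wk] p1 ⊢ (p1 → p1)
      [→I]  ⊢ (p1 → p1)
        [Ax] p1 ⊢ p1
  [Ax] p1 ⊢ p1

Result: YES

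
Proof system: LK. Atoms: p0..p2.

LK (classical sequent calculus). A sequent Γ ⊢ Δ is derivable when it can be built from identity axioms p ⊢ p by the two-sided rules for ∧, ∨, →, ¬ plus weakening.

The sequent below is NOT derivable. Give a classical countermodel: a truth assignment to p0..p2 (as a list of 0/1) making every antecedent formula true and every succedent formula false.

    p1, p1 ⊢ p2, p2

Truth-table refutation:
  v=000: Γ:[p1=F, p1=F] Δ:[p2=F, p2=F] refutes=False
  v=001: Γ:[p1=F, p1=F] Δ:[p2=T, p2=T] refutes=False
  v=010: Γ:[p1=T, p1=T] Δ:[p2=F, p2=F] refutes=True  ← countermodel

Result: [0, 1, 0]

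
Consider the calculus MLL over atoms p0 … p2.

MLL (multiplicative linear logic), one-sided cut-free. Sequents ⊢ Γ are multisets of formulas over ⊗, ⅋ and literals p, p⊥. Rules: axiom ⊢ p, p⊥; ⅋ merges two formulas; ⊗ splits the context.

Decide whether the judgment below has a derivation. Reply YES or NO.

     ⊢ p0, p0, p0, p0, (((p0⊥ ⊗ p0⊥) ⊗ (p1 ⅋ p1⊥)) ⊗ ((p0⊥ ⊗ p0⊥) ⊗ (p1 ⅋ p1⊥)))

Proof tree:
[⊗]  ⊢ p0, p0, p0, p0, (((p0⊥ ⊗ p0⊥) ⊗ (p1 ⅋ p1⊥)) ⊗ ((p0⊥ ⊗ p0⊥) ⊗ (p1 ⅋ p1⊥)))
  [⊗]  ⊢ p0, p0, ((p0⊥ ⊗ p0⊥) ⊗ (p1 ⅋ p1⊥))
    [⊗]  ⊢ p0, p0, (p0⊥ ⊗ p0⊥)
      [Ax]  ⊢ p0, p0⊥
      [Ax]  ⊢ p0, p0⊥
    [⅋]  ⊢ (p1 ⅋ p1⊥)
      [Ax]  ⊢ p1, p1⊥
  [⊗]  ⊢ p0, p0, ((p0⊥ ⊗ p0⊥) ⊗ (p1 ⅋ p1⊥))
    [⊗]  ⊢ p0, p0, (p0⊥ ⊗ p0⊥)
      [Ax]  ⊢ p0, p0⊥
      [Ax]  ⊢ p0, p0⊥
    [⅋]  ⊢ (p1 ⅋ p1⊥)
      [Ax]  ⊢ p1, p1⊥

Result: YES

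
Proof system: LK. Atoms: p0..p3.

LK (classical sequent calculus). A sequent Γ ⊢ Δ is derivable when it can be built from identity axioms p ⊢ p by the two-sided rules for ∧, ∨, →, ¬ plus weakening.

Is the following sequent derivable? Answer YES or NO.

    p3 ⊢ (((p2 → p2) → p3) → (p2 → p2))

Derivation (root first):
[→R] p3 ⊢ (((p2 → p2) → p3) → (p2 → p2))
  [→L] p3, ((p2 → p2) → p3) ⊢ (p2 → p2)
    [WL] p3 ⊢ (p2 → p2)
      [→R]  ⊢ (p2 → p2)
        [Ax] p2 ⊢ p2
    [WL] p3 ⊢ (p2 → p2)
      [→R]  ⊢ (p2 → p2)
        [Ax] p2 ⊢ p2

Result: YES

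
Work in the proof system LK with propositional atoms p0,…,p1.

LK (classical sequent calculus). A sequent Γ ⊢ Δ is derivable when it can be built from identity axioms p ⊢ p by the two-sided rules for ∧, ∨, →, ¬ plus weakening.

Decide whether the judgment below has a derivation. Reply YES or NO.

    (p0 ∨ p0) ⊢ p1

Enumerate valuations to refute Γ ⊢ Δ:
  v=00: Γ:[(p0 ∨ p0)=F] Δ:[p1=F] refutes=False
  v=01: Γ:[(p0 ∨ p0)=F] Δ:[p1=T] refutes=False
  v=10: Γ:[(p0 ∨ p0)=T] Δ:[p1=F] refutes=True  ← countermodel

Result: NO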